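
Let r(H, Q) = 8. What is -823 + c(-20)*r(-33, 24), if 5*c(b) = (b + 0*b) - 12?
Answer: -4371/5 ≈ -874.20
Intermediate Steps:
c(b) = -12/5 + b/5 (c(b) = ((b + 0*b) - 12)/5 = ((b + 0) - 12)/5 = (b - 12)/5 = (-12 + b)/5 = -12/5 + b/5)
-823 + c(-20)*r(-33, 24) = -823 + (-12/5 + (⅕)*(-20))*8 = -823 + (-12/5 - 4)*8 = -823 - 32/5*8 = -823 - 256/5 = -4371/5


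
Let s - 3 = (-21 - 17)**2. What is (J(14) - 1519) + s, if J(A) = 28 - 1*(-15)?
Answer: -29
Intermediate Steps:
J(A) = 43 (J(A) = 28 + 15 = 43)
s = 1447 (s = 3 + (-21 - 17)**2 = 3 + (-38)**2 = 3 + 1444 = 1447)
(J(14) - 1519) + s = (43 - 1519) + 1447 = -1476 + 1447 = -29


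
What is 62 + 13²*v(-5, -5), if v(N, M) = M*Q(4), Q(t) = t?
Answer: -3318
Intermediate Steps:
v(N, M) = 4*M (v(N, M) = M*4 = 4*M)
62 + 13²*v(-5, -5) = 62 + 13²*(4*(-5)) = 62 + 169*(-20) = 62 - 3380 = -3318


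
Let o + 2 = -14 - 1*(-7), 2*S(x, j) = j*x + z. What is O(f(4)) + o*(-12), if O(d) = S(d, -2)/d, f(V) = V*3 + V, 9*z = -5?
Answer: 30811/288 ≈ 106.98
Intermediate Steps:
z = -5/9 (z = (1/9)*(-5) = -5/9 ≈ -0.55556)
S(x, j) = -5/18 + j*x/2 (S(x, j) = (j*x - 5/9)/2 = (-5/9 + j*x)/2 = -5/18 + j*x/2)
f(V) = 4*V (f(V) = 3*V + V = 4*V)
o = -9 (o = -2 + (-14 - 1*(-7)) = -2 + (-14 + 7) = -2 - 7 = -9)
O(d) = (-5/18 - d)/d (O(d) = (-5/18 + (1/2)*(-2)*d)/d = (-5/18 - d)/d)
O(f(4)) + o*(-12) = (-5/18 - 4*4)/((4*4)) - 9*(-12) = (-5/18 - 1*16)/16 + 108 = (-5/18 - 16)/16 + 108 = (1/16)*(-293/18) + 108 = -293/288 + 108 = 30811/288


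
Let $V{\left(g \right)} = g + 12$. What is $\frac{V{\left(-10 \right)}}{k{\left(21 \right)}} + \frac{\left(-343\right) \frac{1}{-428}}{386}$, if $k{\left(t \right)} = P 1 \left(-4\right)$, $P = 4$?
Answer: $- \frac{5077}{41302} \approx -0.12292$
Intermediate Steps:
$k{\left(t \right)} = -16$ ($k{\left(t \right)} = 4 \cdot 1 \left(-4\right) = 4 \left(-4\right) = -16$)
$V{\left(g \right)} = 12 + g$
$\frac{V{\left(-10 \right)}}{k{\left(21 \right)}} + \frac{\left(-343\right) \frac{1}{-428}}{386} = \frac{12 - 10}{-16} + \frac{\left(-343\right) \frac{1}{-428}}{386} = 2 \left(- \frac{1}{16}\right) + \left(-343\right) \left(- \frac{1}{428}\right) \frac{1}{386} = - \frac{1}{8} + \frac{343}{428} \cdot \frac{1}{386} = - \frac{1}{8} + \frac{343}{165208} = - \frac{5077}{41302}$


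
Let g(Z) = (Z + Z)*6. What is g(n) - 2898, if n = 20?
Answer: -2658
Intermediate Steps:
g(Z) = 12*Z (g(Z) = (2*Z)*6 = 12*Z)
g(n) - 2898 = 12*20 - 2898 = 240 - 2898 = -2658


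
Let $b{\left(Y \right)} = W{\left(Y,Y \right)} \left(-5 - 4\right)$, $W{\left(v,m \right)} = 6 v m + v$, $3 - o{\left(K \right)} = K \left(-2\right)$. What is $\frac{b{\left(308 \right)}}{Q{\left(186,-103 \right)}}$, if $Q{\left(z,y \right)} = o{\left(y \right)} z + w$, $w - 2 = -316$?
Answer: $\frac{1281357}{9518} \approx 134.62$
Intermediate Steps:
$o{\left(K \right)} = 3 + 2 K$ ($o{\left(K \right)} = 3 - K \left(-2\right) = 3 - - 2 K = 3 + 2 K$)
$w = -314$ ($w = 2 - 316 = -314$)
$W{\left(v,m \right)} = v + 6 m v$ ($W{\left(v,m \right)} = 6 m v + v = v + 6 m v$)
$Q{\left(z,y \right)} = -314 + z \left(3 + 2 y\right)$ ($Q{\left(z,y \right)} = \left(3 + 2 y\right) z - 314 = z \left(3 + 2 y\right) - 314 = -314 + z \left(3 + 2 y\right)$)
$b{\left(Y \right)} = - 9 Y \left(1 + 6 Y\right)$ ($b{\left(Y \right)} = Y \left(1 + 6 Y\right) \left(-5 - 4\right) = Y \left(1 + 6 Y\right) \left(-9\right) = - 9 Y \left(1 + 6 Y\right)$)
$\frac{b{\left(308 \right)}}{Q{\left(186,-103 \right)}} = \frac{\left(-9\right) 308 \left(1 + 6 \cdot 308\right)}{-314 + 186 \left(3 + 2 \left(-103\right)\right)} = \frac{\left(-9\right) 308 \left(1 + 1848\right)}{-314 + 186 \left(3 - 206\right)} = \frac{\left(-9\right) 308 \cdot 1849}{-314 + 186 \left(-203\right)} = - \frac{5125428}{-314 - 37758} = - \frac{5125428}{-38072} = \left(-5125428\right) \left(- \frac{1}{38072}\right) = \frac{1281357}{9518}$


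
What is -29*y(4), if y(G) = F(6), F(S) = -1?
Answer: 29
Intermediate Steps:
y(G) = -1
-29*y(4) = -29*(-1) = 29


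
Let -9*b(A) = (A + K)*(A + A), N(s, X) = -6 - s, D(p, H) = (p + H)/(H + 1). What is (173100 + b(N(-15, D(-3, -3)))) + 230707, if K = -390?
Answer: 404569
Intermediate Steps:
D(p, H) = (H + p)/(1 + H)
b(A) = -2*A*(-390 + A)/9 (b(A) = -(A - 390)*(A + A)/9 = -(-390 + A)*2*A/9 = -2*A*(-390 + A)/9)
(173100 + b(N(-15, D(-3, -3)))) + 230707 = (173100 + 2*(-6 - 1*(-15))*(390 - (-6 - 1*(-15)))/9) + 230707 = (173100 + 2*(-6 + 15)*(390 - (-6 + 15))/9) + 230707 = (173100 + (2/9)*9*(390 - 1*9)) + 230707 = (173100 + (2/9)*9*(390 - 9)) + 230707 = (173100 + (2/9)*9*381) + 230707 = (173100 + 762) + 230707 = 173862 + 230707 = 404569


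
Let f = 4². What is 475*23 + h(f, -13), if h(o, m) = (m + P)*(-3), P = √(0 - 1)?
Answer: 10964 - 3*I ≈ 10964.0 - 3.0*I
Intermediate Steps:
f = 16
P = I (P = √(-1) = I ≈ 1.0*I)
h(o, m) = -3*I - 3*m (h(o, m) = (m + I)*(-3) = (I + m)*(-3) = -3*I - 3*m)
475*23 + h(f, -13) = 475*23 + (-3*I - 3*(-13)) = 10925 + (-3*I + 39) = 10925 + (39 - 3*I) = 10964 - 3*I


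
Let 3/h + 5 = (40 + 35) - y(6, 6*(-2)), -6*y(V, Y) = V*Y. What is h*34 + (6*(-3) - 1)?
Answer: -500/29 ≈ -17.241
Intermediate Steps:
y(V, Y) = -V*Y/6
h = 3/58 (h = 3/(-5 + ((40 + 35) - (-1)*6*6*(-2)/6)) = 3/(-5 + (75 - (-1)*6*(-12)/6)) = 3/(-5 + (75 - 1*12)) = 3/(-5 + (75 - 12)) = 3/(-5 + 63) = 3/58 ≈ 0.051724)
h*34 + (6*(-3) - 1) = (3/58)*34 + (6*(-3) - 1) = 51/29 + (-18 - 1) = 51/29 - 19 = -500/29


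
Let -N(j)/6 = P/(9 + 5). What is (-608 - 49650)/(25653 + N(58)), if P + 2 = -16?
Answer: -351806/179625 ≈ -1.9586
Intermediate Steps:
P = -18 (P = -2 - 16 = -18)
N(j) = 54/7 (N(j) = -6*(-18)/(9 + 5) = -6*(-18)/14 = -3*(-18)/7 = -6*(-9/7) = 54/7)
(-608 - 49650)/(25653 + N(58)) = (-608 - 49650)/(25653 + 54/7) = -50258/179625/7 = -50258*7/179625 = -351806/179625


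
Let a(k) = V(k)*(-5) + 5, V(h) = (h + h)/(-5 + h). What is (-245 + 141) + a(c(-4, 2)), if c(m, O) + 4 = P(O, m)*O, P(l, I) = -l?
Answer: -1367/13 ≈ -105.15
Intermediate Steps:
V(h) = 2*h/(-5 + h) (V(h) = (2*h)/(-5 + h) = 2*h/(-5 + h))
c(m, O) = -4 - O² (c(m, O) = -4 + (-O)*O = -4 - O²)
a(k) = 5 - 10*k/(-5 + k) (a(k) = (2*k/(-5 + k))*(-5) + 5 = -10*k/(-5 + k) + 5 = 5 - 10*k/(-5 + k))
(-245 + 141) + a(c(-4, 2)) = (-245 + 141) + 5*(-5 - (-4 - 1*2²))/(-5 + (-4 - 1*2²)) = -104 + 5*(-5 - (-4 - 1*4))/(-5 + (-4 - 1*4)) = -104 + 5*(-5 - (-4 - 4))/(-5 + (-4 - 4)) = -104 + 5*(-5 - 1*(-8))/(-5 - 8) = -104 + 5*(-5 + 8)/(-13) = -104 + 5*(-1/13)*3 = -104 - 15/13 = -1367/13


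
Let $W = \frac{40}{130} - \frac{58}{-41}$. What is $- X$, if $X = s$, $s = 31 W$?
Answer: $- \frac{28458}{533} \approx -53.392$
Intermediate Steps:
$W = \frac{918}{533}$ ($W = 40 \cdot \frac{1}{130} - - \frac{58}{41} = \frac{4}{13} + \frac{58}{41} = \frac{918}{533} \approx 1.7223$)
$s = \frac{28458}{533}$ ($s = 31 \cdot \frac{918}{533} = \frac{28458}{533} \approx 53.392$)
$X = \frac{28458}{533} \approx 53.392$
$- X = \left(-1\right) \frac{28458}{533} = - \frac{28458}{533}$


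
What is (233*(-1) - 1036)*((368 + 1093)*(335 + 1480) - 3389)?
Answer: -3360725694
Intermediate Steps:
(233*(-1) - 1036)*((368 + 1093)*(335 + 1480) - 3389) = (-233 - 1036)*(1461*1815 - 3389) = -1269*(2651715 - 3389) = -1269*2648326 = -3360725694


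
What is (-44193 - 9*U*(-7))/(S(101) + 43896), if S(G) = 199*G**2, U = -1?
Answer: -44256/2073895 ≈ -0.021340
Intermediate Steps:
(-44193 - 9*U*(-7))/(S(101) + 43896) = (-44193 - 9*(-1)*(-7))/(199*101**2 + 43896) = (-44193 + 9*(-7))/(199*10201 + 43896) = (-44193 - 63)/(2029999 + 43896) = -44256/2073895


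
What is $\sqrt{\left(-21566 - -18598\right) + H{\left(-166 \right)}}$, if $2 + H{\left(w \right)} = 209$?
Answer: $i \sqrt{2761} \approx 52.545 i$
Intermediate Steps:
$H{\left(w \right)} = 207$ ($H{\left(w \right)} = -2 + 209 = 207$)
$\sqrt{\left(-21566 - -18598\right) + H{\left(-166 \right)}} = \sqrt{\left(-21566 - -18598\right) + 207} = \sqrt{\left(-21566 + 18598\right) + 207} = \sqrt{-2968 + 207} = \sqrt{-2761} = i \sqrt{2761}$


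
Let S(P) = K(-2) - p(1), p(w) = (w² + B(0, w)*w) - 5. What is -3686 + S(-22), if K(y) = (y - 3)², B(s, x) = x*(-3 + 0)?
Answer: -3654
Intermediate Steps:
B(s, x) = -3*x (B(s, x) = x*(-3) = -3*x)
K(y) = (-3 + y)²
p(w) = -5 - 2*w² (p(w) = (w² + (-3*w)*w) - 5 = (w² - 3*w²) - 5 = -2*w² - 5 = -5 - 2*w²)
S(P) = 32 (S(P) = (-3 - 2)² - (-5 - 2*1²) = (-5)² - (-5 - 2*1) = 25 - (-5 - 2) = 25 - 1*(-7) = 25 + 7 = 32)
-3686 + S(-22) = -3686 + 32 = -3654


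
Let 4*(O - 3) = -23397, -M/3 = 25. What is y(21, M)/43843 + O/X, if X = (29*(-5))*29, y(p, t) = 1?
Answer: 205057075/147487852 ≈ 1.3903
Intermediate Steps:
M = -75 (M = -3*25 = -75)
O = -23385/4 (O = 3 + (¼)*(-23397) = 3 - 23397/4 = -23385/4 ≈ -5846.3)
X = -4205 (X = -145*29 = -4205)
y(21, M)/43843 + O/X = 1/43843 - 23385/4/(-4205) = 1*(1/43843) - 23385/4*(-1/4205) = 1/43843 + 4677/3364 = 205057075/147487852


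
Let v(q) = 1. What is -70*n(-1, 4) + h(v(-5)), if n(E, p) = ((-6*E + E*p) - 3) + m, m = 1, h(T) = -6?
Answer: -6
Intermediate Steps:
n(E, p) = -2 - 6*E + E*p (n(E, p) = ((-6*E + E*p) - 3) + 1 = (-3 - 6*E + E*p) + 1 = -2 - 6*E + E*p)
-70*n(-1, 4) + h(v(-5)) = -70*(-2 - 6*(-1) - 1*4) - 6 = -70*(-2 + 6 - 4) - 6 = -70*0 - 6 = 0 - 6 = -6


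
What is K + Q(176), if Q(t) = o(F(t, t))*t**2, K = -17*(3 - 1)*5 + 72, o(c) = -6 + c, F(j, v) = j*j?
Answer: 959326622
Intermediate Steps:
F(j, v) = j**2
K = -98 (K = -34*5 + 72 = -17*10 + 72 = -170 + 72 = -98)
Q(t) = t**2*(-6 + t**2) (Q(t) = (-6 + t**2)*t**2 = t**2*(-6 + t**2))
K + Q(176) = -98 + 176**2*(-6 + 176**2) = -98 + 30976*(-6 + 30976) = -98 + 30976*30970 = -98 + 959326720 = 959326622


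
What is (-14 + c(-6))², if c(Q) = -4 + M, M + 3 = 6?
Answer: 225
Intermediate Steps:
M = 3 (M = -3 + 6 = 3)
c(Q) = -1 (c(Q) = -4 + 3 = -1)
(-14 + c(-6))² = (-14 - 1)² = (-15)² = 225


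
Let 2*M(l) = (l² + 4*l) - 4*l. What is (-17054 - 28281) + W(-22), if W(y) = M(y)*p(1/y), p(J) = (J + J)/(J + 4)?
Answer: -3944629/87 ≈ -45341.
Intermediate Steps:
M(l) = l²/2 (M(l) = ((l² + 4*l) - 4*l)/2 = l²/2)
p(J) = 2*J/(4 + J) (p(J) = (2*J)/(4 + J) = 2*J/(4 + J))
W(y) = y/(4 + 1/y) (W(y) = (y²/2)*(2*(1/y)/(4 + 1/y)) = (y²/2)*(2/(y*(4 + 1/y))) = y/(4 + 1/y))
(-17054 - 28281) + W(-22) = (-17054 - 28281) + (-22)²/(1 + 4*(-22)) = -45335 + 484/(1 - 88) = -45335 + 484/(-87) = -45335 + 484*(-1/87) = -45335 - 484/87 = -3944629/87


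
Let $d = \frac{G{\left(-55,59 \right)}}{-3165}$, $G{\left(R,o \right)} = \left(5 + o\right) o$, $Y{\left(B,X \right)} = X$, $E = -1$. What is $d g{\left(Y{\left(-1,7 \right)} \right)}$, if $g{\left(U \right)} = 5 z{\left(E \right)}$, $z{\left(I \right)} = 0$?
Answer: $0$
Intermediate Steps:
$G{\left(R,o \right)} = o \left(5 + o\right)$
$g{\left(U \right)} = 0$ ($g{\left(U \right)} = 5 \cdot 0 = 0$)
$d = - \frac{3776}{3165}$ ($d = \frac{59 \left(5 + 59\right)}{-3165} = 59 \cdot 64 \left(- \frac{1}{3165}\right) = 3776 \left(- \frac{1}{3165}\right) = - \frac{3776}{3165} \approx -1.193$)
$d g{\left(Y{\left(-1,7 \right)} \right)} = \left(- \frac{3776}{3165}\right) 0 = 0$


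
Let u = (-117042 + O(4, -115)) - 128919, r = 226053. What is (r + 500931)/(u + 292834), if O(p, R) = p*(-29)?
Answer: 726984/46757 ≈ 15.548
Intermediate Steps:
O(p, R) = -29*p
u = -246077 (u = (-117042 - 29*4) - 128919 = (-117042 - 116) - 128919 = -117158 - 128919 = -246077)
(r + 500931)/(u + 292834) = (226053 + 500931)/(-246077 + 292834) = 726984/46757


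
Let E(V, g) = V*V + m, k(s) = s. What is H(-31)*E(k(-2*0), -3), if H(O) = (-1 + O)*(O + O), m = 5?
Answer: 9920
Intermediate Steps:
E(V, g) = 5 + V² (E(V, g) = V*V + 5 = V² + 5 = 5 + V²)
H(O) = 2*O*(-1 + O) (H(O) = (-1 + O)*(2*O) = 2*O*(-1 + O))
H(-31)*E(k(-2*0), -3) = (2*(-31)*(-1 - 31))*(5 + (-2*0)²) = (2*(-31)*(-32))*(5 + 0²) = 1984*(5 + 0) = 1984*5 = 9920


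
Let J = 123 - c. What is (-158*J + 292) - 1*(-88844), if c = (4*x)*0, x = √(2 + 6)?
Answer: 69702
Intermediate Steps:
x = 2*√2 (x = √8 = 2*√2 ≈ 2.8284)
c = 0 (c = (4*(2*√2))*0 = (8*√2)*0 = 0)
J = 123 (J = 123 - 1*0 = 123 + 0 = 123)
(-158*J + 292) - 1*(-88844) = (-158*123 + 292) - 1*(-88844) = (-19434 + 292) + 88844 = -19142 + 88844 = 69702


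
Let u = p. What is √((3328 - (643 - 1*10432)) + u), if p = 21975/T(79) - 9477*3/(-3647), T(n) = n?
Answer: √1112567680441735/288113 ≈ 115.77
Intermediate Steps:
p = 82388874/288113 (p = 21975/79 - 9477*3/(-3647) = 21975*(1/79) - 28431*(-1/3647) = 21975/79 + 28431/3647 = 82388874/288113 ≈ 285.96)
u = 82388874/288113 ≈ 285.96
√((3328 - (643 - 1*10432)) + u) = √((3328 - (643 - 1*10432)) + 82388874/288113) = √((3328 - (643 - 10432)) + 82388874/288113) = √((3328 - 1*(-9789)) + 82388874/288113) = √((3328 + 9789) + 82388874/288113) = √(13117 + 82388874/288113) = √(3861567095/288113) = √1112567680441735/288113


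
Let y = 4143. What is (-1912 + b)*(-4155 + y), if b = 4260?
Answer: -28176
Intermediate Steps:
(-1912 + b)*(-4155 + y) = (-1912 + 4260)*(-4155 + 4143) = 2348*(-12) = -28176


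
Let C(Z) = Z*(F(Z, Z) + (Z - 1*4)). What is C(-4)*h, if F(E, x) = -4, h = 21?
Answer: 1008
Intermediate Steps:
C(Z) = Z*(-8 + Z) (C(Z) = Z*(-4 + (Z - 1*4)) = Z*(-4 + (Z - 4)) = Z*(-4 + (-4 + Z)) = Z*(-8 + Z))
C(-4)*h = -4*(-8 - 4)*21 = -4*(-12)*21 = 48*21 = 1008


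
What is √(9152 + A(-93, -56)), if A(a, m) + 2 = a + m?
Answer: √9001 ≈ 94.874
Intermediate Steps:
A(a, m) = -2 + a + m (A(a, m) = -2 + (a + m) = -2 + a + m)
√(9152 + A(-93, -56)) = √(9152 + (-2 - 93 - 56)) = √(9152 - 151) = √9001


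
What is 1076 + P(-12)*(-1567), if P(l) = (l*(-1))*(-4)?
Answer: 76292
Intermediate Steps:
P(l) = 4*l (P(l) = -l*(-4) = 4*l)
1076 + P(-12)*(-1567) = 1076 + (4*(-12))*(-1567) = 1076 - 48*(-1567) = 1076 + 75216 = 76292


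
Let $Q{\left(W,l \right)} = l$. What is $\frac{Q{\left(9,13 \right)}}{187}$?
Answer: $\frac{13}{187} \approx 0.069519$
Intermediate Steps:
$\frac{Q{\left(9,13 \right)}}{187} = \frac{13}{187}$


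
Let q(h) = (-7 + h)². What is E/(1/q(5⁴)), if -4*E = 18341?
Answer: -1751217021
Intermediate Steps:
E = -18341/4 (E = -¼*18341 = -18341/4 ≈ -4585.3)
E/(1/q(5⁴)) = -18341*(-7 + 5⁴)²/4 = -18341*(-7 + 625)²/4 = -18341*618²/4 = -18341/(4*(1/381924)) = -18341/(4*1/381924) = -18341/4*381924 = -1751217021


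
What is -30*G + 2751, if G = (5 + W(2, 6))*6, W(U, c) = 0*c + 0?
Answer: 1851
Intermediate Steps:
W(U, c) = 0 (W(U, c) = 0 + 0 = 0)
G = 30 (G = (5 + 0)*6 = 5*6 = 30)
-30*G + 2751 = -30*30 + 2751 = -900 + 2751 = 1851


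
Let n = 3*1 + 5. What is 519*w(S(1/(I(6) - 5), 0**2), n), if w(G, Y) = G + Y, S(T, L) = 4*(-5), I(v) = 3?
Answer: -6228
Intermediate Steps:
S(T, L) = -20
n = 8 (n = 3 + 5 = 8)
519*w(S(1/(I(6) - 5), 0**2), n) = 519*(-20 + 8) = 519*(-12) = -6228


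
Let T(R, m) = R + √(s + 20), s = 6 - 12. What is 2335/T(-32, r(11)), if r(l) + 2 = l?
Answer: -7472/101 - 467*√14/202 ≈ -82.630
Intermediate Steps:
r(l) = -2 + l
s = -6
T(R, m) = R + √14 (T(R, m) = R + √(-6 + 20) = R + √14)
2335/T(-32, r(11)) = 2335/(-32 + √14)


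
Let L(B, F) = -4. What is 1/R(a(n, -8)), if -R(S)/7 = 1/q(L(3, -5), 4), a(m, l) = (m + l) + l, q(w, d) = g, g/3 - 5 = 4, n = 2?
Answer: -27/7 ≈ -3.8571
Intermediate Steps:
g = 27 (g = 15 + 3*4 = 15 + 12 = 27)
q(w, d) = 27
a(m, l) = m + 2*l (a(m, l) = (l + m) + l = m + 2*l)
R(S) = -7/27
1/R(a(n, -8)) = 1/(-7/27) = -27/7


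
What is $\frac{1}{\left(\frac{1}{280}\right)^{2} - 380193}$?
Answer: $- \frac{78400}{29807131199} \approx -2.6302 \cdot 10^{-6}$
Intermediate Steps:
$\frac{1}{\left(\frac{1}{280}\right)^{2} - 380193} = \frac{1}{\frac{1}{78400} - 380193} = \frac{1}{- \frac{29807131199}{78400}} = - \frac{78400}{29807131199}$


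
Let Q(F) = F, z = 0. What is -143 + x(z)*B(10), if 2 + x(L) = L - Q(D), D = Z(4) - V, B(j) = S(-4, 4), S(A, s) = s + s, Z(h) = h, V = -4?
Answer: -223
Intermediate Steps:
S(A, s) = 2*s
B(j) = 8 (B(j) = 2*4 = 8)
D = 8 (D = 4 - 1*(-4) = 4 + 4 = 8)
x(L) = -10 + L (x(L) = -2 + (L - 1*8) = -2 + (L - 8) = -2 + (-8 + L) = -10 + L)
-143 + x(z)*B(10) = -143 + (-10 + 0)*8 = -143 - 10*8 = -143 - 80 = -223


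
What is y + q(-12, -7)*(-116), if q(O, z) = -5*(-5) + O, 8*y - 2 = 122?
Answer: -2985/2 ≈ -1492.5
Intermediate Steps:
y = 31/2 (y = ¼ + (⅛)*122 = ¼ + 61/4 = 31/2 ≈ 15.500)
q(O, z) = 25 + O
y + q(-12, -7)*(-116) = 31/2 + (25 - 12)*(-116) = 31/2 + 13*(-116) = 31/2 - 1508 = -2985/2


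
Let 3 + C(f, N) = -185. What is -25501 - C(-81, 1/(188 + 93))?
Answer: -25313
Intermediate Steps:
C(f, N) = -188 (C(f, N) = -3 - 185 = -188)
-25501 - C(-81, 1/(188 + 93)) = -25501 - 1*(-188) = -25501 + 188 = -25313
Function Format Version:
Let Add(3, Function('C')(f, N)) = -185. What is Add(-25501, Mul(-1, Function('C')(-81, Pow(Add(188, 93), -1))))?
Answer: -25313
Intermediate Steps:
Function('C')(f, N) = -188 (Function('C')(f, N) = Add(-3, -185) = -188)
Add(-25501, Mul(-1, Function('C')(-81, Pow(Add(188, 93), -1)))) = Add(-25501, Mul(-1, -188)) = Add(-25501, 188) = -25313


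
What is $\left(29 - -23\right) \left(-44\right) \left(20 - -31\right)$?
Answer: $-116688$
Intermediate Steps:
$\left(29 - -23\right) \left(-44\right) \left(20 - -31\right) = \left(29 + 23\right) \left(-44\right) \left(20 + 31\right) = 52 \left(-44\right) 51 = \left(-2288\right) 51 = -116688$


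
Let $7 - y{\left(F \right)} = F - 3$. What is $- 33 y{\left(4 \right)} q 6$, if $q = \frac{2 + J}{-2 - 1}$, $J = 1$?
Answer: $1188$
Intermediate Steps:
$y{\left(F \right)} = 10 - F$ ($y{\left(F \right)} = 7 - \left(F - 3\right) = 7 - \left(-3 + F\right) = 10 - F$)
$q = -1$ ($q = \frac{2 + 1}{-2 - 1} = \frac{3}{-3} = 3 \left(- \frac{1}{3}\right) = -1$)
$- 33 y{\left(4 \right)} q 6 = - 33 \left(10 - 4\right) \left(\left(-1\right) 6\right) = - 33 \left(10 - 4\right) \left(-6\right) = \left(-33\right) 6 \left(-6\right) = \left(-198\right) \left(-6\right) = 1188$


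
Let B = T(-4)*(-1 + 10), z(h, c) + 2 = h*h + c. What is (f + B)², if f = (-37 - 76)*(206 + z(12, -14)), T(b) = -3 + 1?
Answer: 1425817600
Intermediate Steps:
z(h, c) = -2 + c + h² (z(h, c) = -2 + (h*h + c) = -2 + (h² + c) = -2 + (c + h²) = -2 + c + h²)
T(b) = -2
B = -18 (B = -2*(-1 + 10) = -2*9 = -18)
f = -37742 (f = (-37 - 76)*(206 + (-2 - 14 + 12²)) = -113*(206 + (-2 - 14 + 144)) = -113*(206 + 128) = -113*334 = -37742)
(f + B)² = (-37742 - 18)² = (-37760)² = 1425817600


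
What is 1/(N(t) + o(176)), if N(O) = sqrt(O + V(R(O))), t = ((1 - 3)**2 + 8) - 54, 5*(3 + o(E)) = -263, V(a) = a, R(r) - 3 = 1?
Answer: -695/39117 - 25*I*sqrt(38)/78234 ≈ -0.017767 - 0.0019699*I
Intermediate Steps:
R(r) = 4 (R(r) = 3 + 1 = 4)
o(E) = -278/5 (o(E) = -3 + (1/5)*(-263) = -3 - 263/5 = -278/5)
t = -42 (t = ((-2)**2 + 8) - 54 = (4 + 8) - 54 = 12 - 54 = -42)
N(O) = sqrt(4 + O) (N(O) = sqrt(O + 4) = sqrt(4 + O))
1/(N(t) + o(176)) = 1/(sqrt(4 - 42) - 278/5) = 1/(sqrt(-38) - 278/5) = 1/(I*sqrt(38) - 278/5) = 1/(-278/5 + I*sqrt(38))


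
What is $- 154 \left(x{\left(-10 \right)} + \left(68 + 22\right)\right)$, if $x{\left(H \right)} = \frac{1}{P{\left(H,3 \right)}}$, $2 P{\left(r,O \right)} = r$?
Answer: $- \frac{69146}{5} \approx -13829.0$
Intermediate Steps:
$P{\left(r,O \right)} = \frac{r}{2}$
$x{\left(H \right)} = \frac{2}{H}$ ($x{\left(H \right)} = \frac{1}{\frac{1}{2} H} = \frac{2}{H}$)
$- 154 \left(x{\left(-10 \right)} + \left(68 + 22\right)\right) = - 154 \left(\frac{2}{-10} + \left(68 + 22\right)\right) = - 154 \left(2 \left(- \frac{1}{10}\right) + 90\right) = - 154 \left(- \frac{1}{5} + 90\right) = \left(-154\right) \frac{449}{5} = - \frac{69146}{5}$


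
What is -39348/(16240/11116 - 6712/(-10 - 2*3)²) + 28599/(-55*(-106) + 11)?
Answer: 3287066839/2061873 ≈ 1594.2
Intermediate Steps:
-39348/(16240/11116 - 6712/(-10 - 2*3)²) + 28599/(-55*(-106) + 11) = -39348/(16240*(1/11116) - 6712/(-10 - 6)²) + 28599/(5830 + 11) = -39348/(580/397 - 6712/((-16)²)) + 28599/5841 = -39348/(580/397 - 6712/256) + 28599*(1/5841) = -39348/(580/397 - 6712*1/256) + 9533/1947 = -39348/(580/397 - 839/32) + 9533/1947 = -39348/(-314523/12704) + 9533/1947 = -39348*(-12704/314523) + 9533/1947 = 55541888/34947 + 9533/1947 = 3287066839/2061873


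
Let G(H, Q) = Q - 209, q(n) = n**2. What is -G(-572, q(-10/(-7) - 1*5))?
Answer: 9616/49 ≈ 196.24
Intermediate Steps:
G(H, Q) = -209 + Q
-G(-572, q(-10/(-7) - 1*5)) = -(-209 + (-10/(-7) - 1*5)**2) = -(-209 + (-10*(-1/7) - 5)**2) = -(-209 + (10/7 - 5)**2) = -(-209 + (-25/7)**2) = -(-209 + 625/49) = -1*(-9616/49) = 9616/49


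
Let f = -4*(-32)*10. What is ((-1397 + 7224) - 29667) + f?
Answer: -22560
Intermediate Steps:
f = 1280 (f = 128*10 = 1280)
((-1397 + 7224) - 29667) + f = ((-1397 + 7224) - 29667) + 1280 = (5827 - 29667) + 1280 = -23840 + 1280 = -22560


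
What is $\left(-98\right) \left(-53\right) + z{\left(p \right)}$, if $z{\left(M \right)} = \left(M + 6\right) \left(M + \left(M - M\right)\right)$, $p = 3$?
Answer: $5221$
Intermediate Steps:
$z{\left(M \right)} = M \left(6 + M\right)$ ($z{\left(M \right)} = \left(6 + M\right) \left(M + 0\right) = \left(6 + M\right) M = M \left(6 + M\right)$)
$\left(-98\right) \left(-53\right) + z{\left(p \right)} = \left(-98\right) \left(-53\right) + 3 \left(6 + 3\right) = 5194 + 3 \cdot 9 = 5194 + 27 = 5221$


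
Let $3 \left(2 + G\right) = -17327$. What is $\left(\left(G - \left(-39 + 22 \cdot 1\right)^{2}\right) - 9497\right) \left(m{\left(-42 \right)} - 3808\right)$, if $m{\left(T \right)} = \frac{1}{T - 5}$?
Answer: $\frac{2785538369}{47} \approx 5.9267 \cdot 10^{7}$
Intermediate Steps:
$G = - \frac{17333}{3}$ ($G = -2 + \frac{1}{3} \left(-17327\right) = -2 - \frac{17327}{3} = - \frac{17333}{3} \approx -5777.7$)
$m{\left(T \right)} = \frac{1}{-5 + T}$
$\left(\left(G - \left(-39 + 22 \cdot 1\right)^{2}\right) - 9497\right) \left(m{\left(-42 \right)} - 3808\right) = \left(\left(- \frac{17333}{3} - \left(-39 + 22 \cdot 1\right)^{2}\right) - 9497\right) \left(\frac{1}{-5 - 42} - 3808\right) = \left(\left(- \frac{17333}{3} - \left(-39 + 22\right)^{2}\right) - 9497\right) \left(\frac{1}{-47} - 3808\right) = \left(\left(- \frac{17333}{3} - \left(-17\right)^{2}\right) - 9497\right) \left(- \frac{1}{47} - 3808\right) = \left(\left(- \frac{17333}{3} - 289\right) - 9497\right) \left(- \frac{178977}{47}\right) = \left(- \frac{18200}{3} - 9497\right) \left(- \frac{178977}{47}\right) = \left(- \frac{46691}{3}\right) \left(- \frac{178977}{47}\right) = \frac{2785538369}{47}$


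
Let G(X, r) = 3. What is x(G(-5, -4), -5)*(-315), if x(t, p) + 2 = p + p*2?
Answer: 5355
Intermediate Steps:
x(t, p) = -2 + 3*p (x(t, p) = -2 + (p + p*2) = -2 + (p + 2*p) = -2 + 3*p)
x(G(-5, -4), -5)*(-315) = (-2 + 3*(-5))*(-315) = (-2 - 15)*(-315) = -17*(-315) = 5355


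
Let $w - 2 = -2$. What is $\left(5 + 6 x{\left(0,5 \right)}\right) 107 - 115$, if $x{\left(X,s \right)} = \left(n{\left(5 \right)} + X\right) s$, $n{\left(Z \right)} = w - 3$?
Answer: $-9210$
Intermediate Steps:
$w = 0$ ($w = 2 - 2 = 0$)
$n{\left(Z \right)} = -3$ ($n{\left(Z \right)} = 0 - 3 = -3$)
$x{\left(X,s \right)} = s \left(-3 + X\right)$ ($x{\left(X,s \right)} = \left(-3 + X\right) s = s \left(-3 + X\right)$)
$\left(5 + 6 x{\left(0,5 \right)}\right) 107 - 115 = \left(5 + 6 \cdot 5 \left(-3 + 0\right)\right) 107 - 115 = \left(5 + 6 \cdot 5 \left(-3\right)\right) 107 - 115 = \left(5 + 6 \left(-15\right)\right) 107 - 115 = \left(5 - 90\right) 107 - 115 = \left(-85\right) 107 - 115 = -9095 - 115 = -9210$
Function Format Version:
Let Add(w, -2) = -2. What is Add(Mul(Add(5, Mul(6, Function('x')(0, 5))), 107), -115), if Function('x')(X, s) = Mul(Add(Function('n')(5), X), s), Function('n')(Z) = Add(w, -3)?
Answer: -9210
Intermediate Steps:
w = 0 (w = Add(2, -2) = 0)
Function('n')(Z) = -3 (Function('n')(Z) = Add(0, -3) = -3)
Function('x')(X, s) = Mul(s, Add(-3, X)) (Function('x')(X, s) = Mul(Add(-3, X), s) = Mul(s, Add(-3, X)))
Add(Mul(Add(5, Mul(6, Function('x')(0, 5))), 107), -115) = Add(Mul(Add(5, Mul(6, Mul(5, Add(-3, 0)))), 107), -115) = Add(Mul(Add(5, Mul(6, Mul(5, -3))), 107), -115) = Add(Mul(Add(5, Mul(6, -15)), 107), -115) = Add(Mul(Add(5, -90), 107), -115) = Add(Mul(-85, 107), -115) = Add(-9095, -115) = -9210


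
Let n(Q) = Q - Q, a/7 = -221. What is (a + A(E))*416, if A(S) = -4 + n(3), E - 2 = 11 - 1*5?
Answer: -645216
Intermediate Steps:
a = -1547 (a = 7*(-221) = -1547)
n(Q) = 0
E = 8 (E = 2 + (11 - 1*5) = 2 + (11 - 5) = 2 + 6 = 8)
A(S) = -4 (A(S) = -4 + 0 = -4)
(a + A(E))*416 = (-1547 - 4)*416 = -1551*416 = -645216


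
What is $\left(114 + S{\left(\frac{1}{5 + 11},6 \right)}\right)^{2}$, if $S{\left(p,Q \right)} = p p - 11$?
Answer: $\frac{695324161}{65536} \approx 10610.0$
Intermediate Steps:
$S{\left(p,Q \right)} = -11 + p^{2}$ ($S{\left(p,Q \right)} = p^{2} - 11 = -11 + p^{2}$)
$\left(114 + S{\left(\frac{1}{5 + 11},6 \right)}\right)^{2} = \left(114 - \left(11 - \left(\frac{1}{5 + 11}\right)^{2}\right)\right)^{2} = \left(114 - \left(11 - \left(\frac{1}{16}\right)^{2}\right)\right)^{2} = \left(114 + \left(-11 + \frac{1}{256}\right)\right)^{2} = \left(114 - \frac{2815}{256}\right)^{2} = \left(\frac{26369}{256}\right)^{2} = \frac{695324161}{65536}$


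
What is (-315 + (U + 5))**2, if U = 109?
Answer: 40401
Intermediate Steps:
(-315 + (U + 5))**2 = (-315 + (109 + 5))**2 = (-315 + 114)**2 = (-201)**2 = 40401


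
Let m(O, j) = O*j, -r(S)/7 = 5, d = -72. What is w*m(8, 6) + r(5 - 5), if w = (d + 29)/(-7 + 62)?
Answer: -3989/55 ≈ -72.527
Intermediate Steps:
w = -43/55 (w = (-72 + 29)/(-7 + 62) = -43/55 ≈ -0.78182)
r(S) = -35 (r(S) = -7*5 = -35)
w*m(8, 6) + r(5 - 5) = -344*6/55 - 35 = -43/55*48 - 35 = -2064/55 - 35 = -3989/55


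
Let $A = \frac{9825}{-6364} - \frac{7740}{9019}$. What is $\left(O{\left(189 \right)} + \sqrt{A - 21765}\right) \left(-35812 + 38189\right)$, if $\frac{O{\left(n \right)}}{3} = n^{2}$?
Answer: $254726451 + \frac{35655 i \sqrt{79678510126867811}}{28698458} \approx 2.5473 \cdot 10^{8} + 3.507 \cdot 10^{5} i$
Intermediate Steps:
$O{\left(n \right)} = 3 n^{2}$
$A = - \frac{137869035}{57396916}$ ($A = 9825 \left(- \frac{1}{6364}\right) - \frac{7740}{9019} = - \frac{9825}{6364} - \frac{7740}{9019} = - \frac{137869035}{57396916} \approx -2.402$)
$\left(O{\left(189 \right)} + \sqrt{A - 21765}\right) \left(-35812 + 38189\right) = \left(3 \cdot 189^{2} + \sqrt{- \frac{137869035}{57396916} - 21765}\right) \left(-35812 + 38189\right) = \left(3 \cdot 35721 + \sqrt{- \frac{1249381745775}{57396916}}\right) 2377 = \left(107163 + \frac{15 i \sqrt{79678510126867811}}{28698458}\right) 2377 = 254726451 + \frac{35655 i \sqrt{79678510126867811}}{28698458}$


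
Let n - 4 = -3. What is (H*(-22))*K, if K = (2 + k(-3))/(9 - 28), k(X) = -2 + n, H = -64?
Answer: -1408/19 ≈ -74.105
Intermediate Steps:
n = 1 (n = 4 - 3 = 1)
k(X) = -1 (k(X) = -2 + 1 = -1)
K = -1/19 (K = (2 - 1)/(9 - 28) = 1/(-19) = 1*(-1/19) = -1/19 ≈ -0.052632)
(H*(-22))*K = -64*(-22)*(-1/19) = 1408*(-1/19) = -1408/19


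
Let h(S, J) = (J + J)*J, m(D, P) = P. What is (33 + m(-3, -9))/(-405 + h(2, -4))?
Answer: -24/373 ≈ -0.064343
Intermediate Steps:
h(S, J) = 2*J**2 (h(S, J) = (2*J)*J = 2*J**2)
(33 + m(-3, -9))/(-405 + h(2, -4)) = (33 - 9)/(-405 + 2*(-4)**2) = 24/(-405 + 2*16) = 24/(-405 + 32) = 24/(-373) = 24*(-1/373) = -24/373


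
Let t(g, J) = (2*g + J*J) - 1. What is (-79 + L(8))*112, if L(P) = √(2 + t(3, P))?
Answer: -8848 + 112*√71 ≈ -7904.3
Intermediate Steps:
t(g, J) = -1 + J² + 2*g (t(g, J) = (2*g + J²) - 1 = (J² + 2*g) - 1 = -1 + J² + 2*g)
L(P) = √(7 + P²) (L(P) = √(2 + (-1 + P² + 2*3)) = √(2 + (-1 + P² + 6)) = √(2 + (5 + P²)) = √(7 + P²))
(-79 + L(8))*112 = (-79 + √(7 + 8²))*112 = (-79 + √(7 + 64))*112 = (-79 + √71)*112 = -8848 + 112*√71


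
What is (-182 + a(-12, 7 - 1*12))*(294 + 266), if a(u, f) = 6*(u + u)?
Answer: -182560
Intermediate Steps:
a(u, f) = 12*u (a(u, f) = 6*(2*u) = 12*u)
(-182 + a(-12, 7 - 1*12))*(294 + 266) = (-182 + 12*(-12))*(294 + 266) = (-182 - 144)*560 = -326*560 = -182560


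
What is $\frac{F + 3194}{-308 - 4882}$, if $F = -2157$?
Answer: $- \frac{1037}{5190} \approx -0.19981$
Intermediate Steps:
$\frac{F + 3194}{-308 - 4882} = \frac{-2157 + 3194}{-308 - 4882} = \frac{1037}{-5190} = 1037 \left(- \frac{1}{5190}\right) = - \frac{1037}{5190}$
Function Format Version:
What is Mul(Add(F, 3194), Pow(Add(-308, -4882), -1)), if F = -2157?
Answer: Rational(-1037, 5190) ≈ -0.19981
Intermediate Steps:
Mul(Add(F, 3194), Pow(Add(-308, -4882), -1)) = Mul(Add(-2157, 3194), Pow(Add(-308, -4882), -1)) = Mul(1037, Pow(-5190, -1)) = Mul(1037, Rational(-1, 5190)) = Rational(-1037, 5190)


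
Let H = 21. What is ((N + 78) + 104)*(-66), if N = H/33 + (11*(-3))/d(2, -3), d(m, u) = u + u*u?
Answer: -11691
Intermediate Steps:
d(m, u) = u + u²
N = -107/22 (N = 21/33 + (11*(-3))/((-3*(1 - 3))) = 21*(1/33) - 33/((-3*(-2))) = 7/11 - 33/6 = 7/11 - 33*⅙ = 7/11 - 11/2 = -107/22 ≈ -4.8636)
((N + 78) + 104)*(-66) = ((-107/22 + 78) + 104)*(-66) = (1609/22 + 104)*(-66) = (3897/22)*(-66) = -11691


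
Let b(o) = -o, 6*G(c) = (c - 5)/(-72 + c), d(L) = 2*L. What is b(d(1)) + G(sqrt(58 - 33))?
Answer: -2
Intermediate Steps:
G(c) = (-5 + c)/(6*(-72 + c)) (G(c) = ((c - 5)/(-72 + c))/6 = ((-5 + c)/(-72 + c))/6 = (-5 + c)/(6*(-72 + c)))
b(d(1)) + G(sqrt(58 - 33)) = -2 + (-5 + sqrt(58 - 33))/(6*(-72 + sqrt(58 - 33))) = -1*2 + (-5 + sqrt(25))/(6*(-72 + sqrt(25))) = -2 + (-5 + 5)/(6*(-72 + 5)) = -2 + (1/6)*0/(-67) = -2 + (1/6)*(-1/67)*0 = -2 + 0 = -2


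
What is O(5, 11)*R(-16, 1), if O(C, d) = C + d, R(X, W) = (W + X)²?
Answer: 3600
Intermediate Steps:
O(5, 11)*R(-16, 1) = (5 + 11)*(1 - 16)² = 16*(-15)² = 16*225 = 3600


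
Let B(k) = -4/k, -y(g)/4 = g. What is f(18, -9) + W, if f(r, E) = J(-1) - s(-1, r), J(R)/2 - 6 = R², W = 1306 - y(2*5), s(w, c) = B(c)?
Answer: 12242/9 ≈ 1360.2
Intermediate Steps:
y(g) = -4*g
s(w, c) = -4/c
W = 1346 (W = 1306 - (-4)*2*5 = 1306 - (-4)*10 = 1306 - 1*(-40) = 1306 + 40 = 1346)
J(R) = 12 + 2*R²
f(r, E) = 14 + 4/r (f(r, E) = (12 + 2*(-1)²) - (-4)/r = (12 + 2*1) + 4/r = (12 + 2) + 4/r = 14 + 4/r)
f(18, -9) + W = (14 + 4/18) + 1346 = (14 + 4*(1/18)) + 1346 = (14 + 2/9) + 1346 = 128/9 + 1346 = 12242/9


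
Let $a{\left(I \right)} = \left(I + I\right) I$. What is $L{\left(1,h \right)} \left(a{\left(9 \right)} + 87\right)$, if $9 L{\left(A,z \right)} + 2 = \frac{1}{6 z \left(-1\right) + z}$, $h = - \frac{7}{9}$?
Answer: $- \frac{5063}{105} \approx -48.219$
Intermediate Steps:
$a{\left(I \right)} = 2 I^{2}$ ($a{\left(I \right)} = 2 I I = 2 I^{2}$)
$h = - \frac{7}{9}$ ($h = \left(-7\right) \frac{1}{9} = - \frac{7}{9} \approx -0.77778$)
$L{\left(A,z \right)} = - \frac{2}{9} - \frac{1}{45 z}$ ($L{\left(A,z \right)} = - \frac{2}{9} + \frac{1}{9 \left(6 z \left(-1\right) + z\right)} = - \frac{2}{9} + \frac{1}{9 \left(- 6 z + z\right)} = - \frac{2}{9} + \frac{1}{9 \left(- 5 z\right)} = - \frac{2}{9} + \frac{\left(- \frac{1}{5}\right) \frac{1}{z}}{9} = - \frac{2}{9} - \frac{1}{45 z}$)
$L{\left(1,h \right)} \left(a{\left(9 \right)} + 87\right) = \frac{-1 - - \frac{70}{9}}{45 \left(- \frac{7}{9}\right)} \left(2 \cdot 9^{2} + 87\right) = \frac{1}{45} \left(- \frac{9}{7}\right) \left(-1 + \frac{70}{9}\right) \left(2 \cdot 81 + 87\right) = \frac{1}{45} \left(- \frac{9}{7}\right) \frac{61}{9} \left(162 + 87\right) = \left(- \frac{61}{315}\right) 249 = - \frac{5063}{105}$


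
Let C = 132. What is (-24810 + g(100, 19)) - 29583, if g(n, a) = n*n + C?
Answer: -44261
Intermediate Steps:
g(n, a) = 132 + n² (g(n, a) = n*n + 132 = n² + 132 = 132 + n²)
(-24810 + g(100, 19)) - 29583 = (-24810 + (132 + 100²)) - 29583 = (-24810 + (132 + 10000)) - 29583 = (-24810 + 10132) - 29583 = -14678 - 29583 = -44261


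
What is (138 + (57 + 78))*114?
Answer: 31122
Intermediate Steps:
(138 + (57 + 78))*114 = (138 + 135)*114 = 273*114 = 31122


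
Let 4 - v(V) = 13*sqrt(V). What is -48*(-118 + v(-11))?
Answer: 5472 + 624*I*sqrt(11) ≈ 5472.0 + 2069.6*I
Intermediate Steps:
v(V) = 4 - 13*sqrt(V)
-48*(-118 + v(-11)) = -48*(-118 + (4 - 13*I*sqrt(11))) = -48*(-114 - 13*I*sqrt(11)) = 5472 + 624*I*sqrt(11)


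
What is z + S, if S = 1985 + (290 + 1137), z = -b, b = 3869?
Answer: -457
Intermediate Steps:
z = -3869 (z = -1*3869 = -3869)
S = 3412 (S = 1985 + 1427 = 3412)
z + S = -3869 + 3412 = -457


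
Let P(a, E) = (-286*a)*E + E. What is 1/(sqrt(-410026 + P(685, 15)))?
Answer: -I*sqrt(3348661)/3348661 ≈ -0.00054647*I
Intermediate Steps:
P(a, E) = E - 286*E*a (P(a, E) = -286*E*a + E = E - 286*E*a)
1/(sqrt(-410026 + P(685, 15))) = 1/(sqrt(-410026 + 15*(1 - 286*685))) = 1/(sqrt(-410026 + 15*(1 - 195910))) = 1/(sqrt(-410026 + 15*(-195909))) = 1/(sqrt(-410026 - 2938635)) = 1/(sqrt(-3348661)) = 1/(I*sqrt(3348661)) = -I*sqrt(3348661)/3348661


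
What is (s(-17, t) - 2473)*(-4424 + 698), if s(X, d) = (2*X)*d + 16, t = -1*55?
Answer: 2187162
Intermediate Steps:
t = -55
s(X, d) = 16 + 2*X*d (s(X, d) = 2*X*d + 16 = 16 + 2*X*d)
(s(-17, t) - 2473)*(-4424 + 698) = ((16 + 2*(-17)*(-55)) - 2473)*(-4424 + 698) = ((16 + 1870) - 2473)*(-3726) = (1886 - 2473)*(-3726) = -587*(-3726) = 2187162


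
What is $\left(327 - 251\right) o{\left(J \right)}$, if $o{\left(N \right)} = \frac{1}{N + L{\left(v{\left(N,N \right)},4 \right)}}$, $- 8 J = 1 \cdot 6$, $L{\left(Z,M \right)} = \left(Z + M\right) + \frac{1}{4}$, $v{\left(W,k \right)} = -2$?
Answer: $\frac{152}{3} \approx 50.667$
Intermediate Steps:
$L{\left(Z,M \right)} = \frac{1}{4} + M + Z$ ($L{\left(Z,M \right)} = \left(M + Z\right) + \frac{1}{4} = \frac{1}{4} + M + Z$)
$J = - \frac{3}{4}$ ($J = - \frac{1 \cdot 6}{8} = \left(- \frac{1}{8}\right) 6 = - \frac{3}{4} \approx -0.75$)
$o{\left(N \right)} = \frac{1}{\frac{9}{4} + N}$ ($o{\left(N \right)} = \frac{1}{N + \left(\frac{1}{4} + 4 - 2\right)} = \frac{1}{N + \frac{9}{4}} = \frac{1}{\frac{9}{4} + N}$)
$\left(327 - 251\right) o{\left(J \right)} = \left(327 - 251\right) \frac{4}{9 + 4 \left(- \frac{3}{4}\right)} = \left(327 - 251\right) \frac{4}{9 - 3} = 76 \cdot \frac{4}{6} = 76 \cdot 4 \cdot \frac{1}{6} = 76 \cdot \frac{2}{3} = \frac{152}{3}$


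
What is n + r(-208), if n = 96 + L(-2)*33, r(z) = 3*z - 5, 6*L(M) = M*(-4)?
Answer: -489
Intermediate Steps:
L(M) = -2*M/3 (L(M) = (M*(-4))/6 = (-4*M)/6 = -2*M/3)
r(z) = -5 + 3*z
n = 140 (n = 96 - ⅔*(-2)*33 = 96 + (4/3)*33 = 96 + 44 = 140)
n + r(-208) = 140 + (-5 + 3*(-208)) = 140 + (-5 - 624) = 140 - 629 = -489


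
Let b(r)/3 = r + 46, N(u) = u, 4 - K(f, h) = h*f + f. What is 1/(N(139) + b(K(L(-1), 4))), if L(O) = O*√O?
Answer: 289/83746 - 15*I/83746 ≈ 0.0034509 - 0.00017911*I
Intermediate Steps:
L(O) = O^(3/2)
K(f, h) = 4 - f - f*h (K(f, h) = 4 - (h*f + f) = 4 - (f*h + f) = 4 - (f + f*h) = 4 + (-f - f*h) = 4 - f - f*h)
b(r) = 138 + 3*r (b(r) = 3*(r + 46) = 3*(46 + r) = 138 + 3*r)
1/(N(139) + b(K(L(-1), 4))) = 1/(139 + (138 + 3*(4 - (-1)^(3/2) - 1*(-1)^(3/2)*4))) = 1/(139 + (138 + 3*(4 - (-1)*I - 1*(-I)*4))) = 1/(139 + (138 + 3*(4 + I + 4*I))) = 1/(139 + (138 + 3*(4 + 5*I))) = 1/(139 + (138 + (12 + 15*I))) = 1/(139 + (150 + 15*I)) = 1/(289 + 15*I) = (289 - 15*I)/83746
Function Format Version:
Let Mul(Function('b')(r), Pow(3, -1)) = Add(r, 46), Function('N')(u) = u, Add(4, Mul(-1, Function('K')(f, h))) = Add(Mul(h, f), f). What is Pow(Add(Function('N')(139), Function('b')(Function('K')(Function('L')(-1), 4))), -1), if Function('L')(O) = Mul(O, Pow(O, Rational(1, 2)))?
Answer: Add(Rational(289, 83746), Mul(Rational(-15, 83746), I)) ≈ Add(0.0034509, Mul(-0.00017911, I))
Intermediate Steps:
Function('L')(O) = Pow(O, Rational(3, 2))
Function('K')(f, h) = Add(4, Mul(-1, f), Mul(-1, f, h)) (Function('K')(f, h) = Add(4, Mul(-1, Add(Mul(h, f), f))) = Add(4, Mul(-1, Add(Mul(f, h), f))) = Add(4, Mul(-1, Add(f, Mul(f, h)))) = Add(4, Add(Mul(-1, f), Mul(-1, f, h))) = Add(4, Mul(-1, f), Mul(-1, f, h)))
Function('b')(r) = Add(138, Mul(3, r)) (Function('b')(r) = Mul(3, Add(r, 46)) = Mul(3, Add(46, r)) = Add(138, Mul(3, r)))
Pow(Add(Function('N')(139), Function('b')(Function('K')(Function('L')(-1), 4))), -1) = Pow(Add(139, Add(138, Mul(3, Add(4, Mul(-1, Pow(-1, Rational(3, 2))), Mul(-1, Pow(-1, Rational(3, 2)), 4))))), -1) = Pow(Add(139, Add(138, Mul(3, Add(4, Mul(-1, Mul(-1, I)), Mul(-1, Mul(-1, I), 4))))), -1) = Pow(Add(139, Add(138, Mul(3, Add(4, I, Mul(4, I))))), -1) = Pow(Add(139, Add(138, Mul(3, Add(4, Mul(5, I))))), -1) = Pow(Add(139, Add(138, Add(12, Mul(15, I)))), -1) = Pow(Add(139, Add(150, Mul(15, I))), -1) = Pow(Add(289, Mul(15, I)), -1) = Mul(Rational(1, 83746), Add(289, Mul(-15, I)))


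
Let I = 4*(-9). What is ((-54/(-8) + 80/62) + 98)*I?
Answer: -118341/31 ≈ -3817.5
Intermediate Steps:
I = -36
((-54/(-8) + 80/62) + 98)*I = ((-54/(-8) + 80/62) + 98)*(-36) = ((-54*(-⅛) + 80*(1/62)) + 98)*(-36) = ((27/4 + 40/31) + 98)*(-36) = (997/124 + 98)*(-36) = (13149/124)*(-36) = -118341/31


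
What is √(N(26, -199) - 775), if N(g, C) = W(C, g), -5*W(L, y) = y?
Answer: I*√19505/5 ≈ 27.932*I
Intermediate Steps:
W(L, y) = -y/5
N(g, C) = -g/5
√(N(26, -199) - 775) = √(-⅕*26 - 775) = √(-26/5 - 775) = √(-3901/5) = I*√19505/5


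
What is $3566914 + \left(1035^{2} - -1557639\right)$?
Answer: $6195778$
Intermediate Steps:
$3566914 + \left(1035^{2} - -1557639\right) = 3566914 + \left(1071225 + 1557639\right) = 3566914 + 2628864 = 6195778$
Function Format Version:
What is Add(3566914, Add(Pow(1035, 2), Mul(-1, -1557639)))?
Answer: 6195778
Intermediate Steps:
Add(3566914, Add(Pow(1035, 2), Mul(-1, -1557639))) = Add(3566914, Add(1071225, 1557639)) = Add(3566914, 2628864) = 6195778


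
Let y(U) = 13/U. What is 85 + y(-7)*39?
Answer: 88/7 ≈ 12.571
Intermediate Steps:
85 + y(-7)*39 = 85 + (13/(-7))*39 = 85 + (13*(-⅐))*39 = 85 - 13/7*39 = 85 - 507/7 = 88/7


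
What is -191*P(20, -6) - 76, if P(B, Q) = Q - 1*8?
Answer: 2598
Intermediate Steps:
P(B, Q) = -8 + Q (P(B, Q) = Q - 8 = -8 + Q)
-191*P(20, -6) - 76 = -191*(-8 - 6) - 76 = -191*(-14) - 76 = 2674 - 76 = 2598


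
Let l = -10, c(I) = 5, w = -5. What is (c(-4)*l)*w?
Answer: 250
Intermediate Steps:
(c(-4)*l)*w = (5*(-10))*(-5) = -50*(-5) = 250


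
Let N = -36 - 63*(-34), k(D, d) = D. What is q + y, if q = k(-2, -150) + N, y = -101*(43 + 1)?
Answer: -2340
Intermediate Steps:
N = 2106 (N = -36 + 2142 = 2106)
y = -4444 (y = -101*44 = -4444)
q = 2104 (q = -2 + 2106 = 2104)
q + y = 2104 - 4444 = -2340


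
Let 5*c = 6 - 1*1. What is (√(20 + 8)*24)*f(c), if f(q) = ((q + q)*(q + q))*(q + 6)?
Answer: 1344*√7 ≈ 3555.9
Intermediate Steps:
c = 1 (c = (6 - 1*1)/5 = (6 - 1)/5 = (⅕)*5 = 1)
f(q) = 4*q²*(6 + q) (f(q) = ((2*q)*(2*q))*(6 + q) = (4*q²)*(6 + q) = 4*q²*(6 + q))
(√(20 + 8)*24)*f(c) = (√(20 + 8)*24)*(4*1²*(6 + 1)) = (√28*24)*(4*1*7) = ((2*√7)*24)*28 = (48*√7)*28 = 1344*√7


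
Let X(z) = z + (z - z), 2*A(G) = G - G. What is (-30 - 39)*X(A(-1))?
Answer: 0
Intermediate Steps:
A(G) = 0 (A(G) = (G - G)/2 = (1/2)*0 = 0)
X(z) = z (X(z) = z + 0 = z)
(-30 - 39)*X(A(-1)) = (-30 - 39)*0 = -69*0 = 0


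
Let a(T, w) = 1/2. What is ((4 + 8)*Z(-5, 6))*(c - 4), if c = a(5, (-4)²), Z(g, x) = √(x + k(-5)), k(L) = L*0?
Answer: -42*√6 ≈ -102.88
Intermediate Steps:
k(L) = 0
a(T, w) = ½
Z(g, x) = √x (Z(g, x) = √(x + 0) = √x)
c = ½ ≈ 0.50000
((4 + 8)*Z(-5, 6))*(c - 4) = ((4 + 8)*√6)*(½ - 4) = (12*√6)*(-7/2) = -42*√6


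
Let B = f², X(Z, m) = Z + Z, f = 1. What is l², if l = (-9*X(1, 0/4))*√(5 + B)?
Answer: 1944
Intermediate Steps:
X(Z, m) = 2*Z
B = 1 (B = 1² = 1)
l = -18*√6 (l = (-18)*√(5 + 1) = (-9*2)*√6 = -18*√6 ≈ -44.091)
l² = (-18*√6)² = 1944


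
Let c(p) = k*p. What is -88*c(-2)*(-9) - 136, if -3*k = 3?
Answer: 1448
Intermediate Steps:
k = -1 (k = -⅓*3 = -1)
c(p) = -p
-88*c(-2)*(-9) - 136 = -88*(-1*(-2))*(-9) - 136 = -176*(-9) - 136 = -88*(-18) - 136 = 1584 - 136 = 1448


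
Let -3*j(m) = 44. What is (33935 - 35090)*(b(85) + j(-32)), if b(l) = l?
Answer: -81235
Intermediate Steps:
j(m) = -44/3 (j(m) = -⅓*44 = -44/3)
(33935 - 35090)*(b(85) + j(-32)) = (33935 - 35090)*(85 - 44/3) = -1155*211/3 = -81235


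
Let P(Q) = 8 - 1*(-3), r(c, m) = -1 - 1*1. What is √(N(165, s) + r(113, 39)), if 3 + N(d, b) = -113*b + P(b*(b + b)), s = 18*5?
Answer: 22*I*√21 ≈ 100.82*I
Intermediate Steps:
r(c, m) = -2 (r(c, m) = -1 - 1 = -2)
s = 90
P(Q) = 11 (P(Q) = 8 + 3 = 11)
N(d, b) = 8 - 113*b (N(d, b) = -3 + (-113*b + 11) = -3 + (11 - 113*b) = 8 - 113*b)
√(N(165, s) + r(113, 39)) = √((8 - 113*90) - 2) = √((8 - 10170) - 2) = √(-10162 - 2) = √(-10164) = 22*I*√21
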